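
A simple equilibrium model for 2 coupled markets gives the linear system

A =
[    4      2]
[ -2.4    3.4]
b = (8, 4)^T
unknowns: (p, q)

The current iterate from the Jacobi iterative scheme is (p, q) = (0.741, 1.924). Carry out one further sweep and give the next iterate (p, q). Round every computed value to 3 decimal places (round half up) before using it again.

One sweep:
  p = (8 - (2)·1.924) / (4) = 1.038
  q = (4 - (-2.4)·0.741) / (3.4) = 1.700

(1.038, 1.700)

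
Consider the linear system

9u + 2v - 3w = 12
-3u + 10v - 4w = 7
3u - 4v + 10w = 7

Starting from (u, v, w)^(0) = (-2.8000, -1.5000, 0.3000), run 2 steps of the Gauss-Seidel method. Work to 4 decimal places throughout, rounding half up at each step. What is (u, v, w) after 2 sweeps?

Iteration 1:
  u = (12 - (2)·-1.5000 - (-3)·0.3000) / (9) = 1.7667
  v = (7 - (-3)·1.7667 - (-4)·0.3000) / (10) = 1.3500
  w = (7 - (3)·1.7667 - (-4)·1.3500) / (10) = 0.7100
Iteration 2:
  u = (12 - (2)·1.3500 - (-3)·0.7100) / (9) = 1.2700
  v = (7 - (-3)·1.2700 - (-4)·0.7100) / (10) = 1.3650
  w = (7 - (3)·1.2700 - (-4)·1.3650) / (10) = 0.8650

(1.2700, 1.3650, 0.8650)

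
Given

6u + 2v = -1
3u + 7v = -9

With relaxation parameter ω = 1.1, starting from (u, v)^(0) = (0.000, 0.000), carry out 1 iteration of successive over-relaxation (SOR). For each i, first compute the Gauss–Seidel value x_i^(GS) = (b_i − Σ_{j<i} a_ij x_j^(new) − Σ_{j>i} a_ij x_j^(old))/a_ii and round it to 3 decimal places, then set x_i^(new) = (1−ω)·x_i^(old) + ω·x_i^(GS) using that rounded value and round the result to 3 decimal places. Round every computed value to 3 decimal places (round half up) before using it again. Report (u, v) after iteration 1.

Iteration 1:
  u: GS value = (-1 - (2)·0.000) / (6) = -0.167;  u ← (1−ω)·0.000 + ω·-0.167 = -0.184
  v: GS value = (-9 - (3)·-0.184) / (7) = -1.207;  v ← (1−ω)·0.000 + ω·-1.207 = -1.328

(-0.184, -1.328)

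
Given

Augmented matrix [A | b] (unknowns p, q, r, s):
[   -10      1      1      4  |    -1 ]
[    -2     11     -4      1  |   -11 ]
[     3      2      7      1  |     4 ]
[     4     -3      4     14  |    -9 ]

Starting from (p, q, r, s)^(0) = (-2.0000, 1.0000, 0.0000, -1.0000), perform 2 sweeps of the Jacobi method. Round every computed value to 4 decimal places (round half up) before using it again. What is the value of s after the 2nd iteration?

-1.2258

Iteration 1:
  p = (-1 - (1)·1.0000 - (1)·0.0000 - (4)·-1.0000) / (-10) = -0.2000
  q = (-11 - (-2)·-2.0000 - (-4)·0.0000 - (1)·-1.0000) / (11) = -1.2727
  r = (4 - (3)·-2.0000 - (2)·1.0000 - (1)·-1.0000) / (7) = 1.2857
  s = (-9 - (4)·-2.0000 - (-3)·1.0000 - (4)·0.0000) / (14) = 0.1429
Iteration 2:
  p = (-1 - (1)·-1.2727 - (1)·1.2857 - (4)·0.1429) / (-10) = 0.1585
  q = (-11 - (-2)·-0.2000 - (-4)·1.2857 - (1)·0.1429) / (11) = -0.5818
  r = (4 - (3)·-0.2000 - (2)·-1.2727 - (1)·0.1429) / (7) = 1.0004
  s = (-9 - (4)·-0.2000 - (-3)·-1.2727 - (4)·1.2857) / (14) = -1.2258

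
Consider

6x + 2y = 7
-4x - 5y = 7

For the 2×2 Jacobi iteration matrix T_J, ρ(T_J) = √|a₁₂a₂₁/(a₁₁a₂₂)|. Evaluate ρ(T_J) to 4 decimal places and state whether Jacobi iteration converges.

a₁₂a₂₁/(a₁₁a₂₂) = (2)·(-4) / ((6)·(-5)) = 0.266667
ρ = √|0.266667| = √0.266667 = 0.5164
ρ < 1, so Jacobi converges

0.5164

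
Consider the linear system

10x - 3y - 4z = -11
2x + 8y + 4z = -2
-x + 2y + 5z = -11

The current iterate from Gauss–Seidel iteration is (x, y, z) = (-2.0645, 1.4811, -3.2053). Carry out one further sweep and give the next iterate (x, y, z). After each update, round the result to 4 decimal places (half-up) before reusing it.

(-1.9378, 1.8371, -3.3224)

One sweep:
  x = (-11 - (-3)·1.4811 - (-4)·-3.2053) / (10) = -1.9378
  y = (-2 - (2)·-1.9378 - (4)·-3.2053) / (8) = 1.8371
  z = (-11 - (-1)·-1.9378 - (2)·1.8371) / (5) = -3.3224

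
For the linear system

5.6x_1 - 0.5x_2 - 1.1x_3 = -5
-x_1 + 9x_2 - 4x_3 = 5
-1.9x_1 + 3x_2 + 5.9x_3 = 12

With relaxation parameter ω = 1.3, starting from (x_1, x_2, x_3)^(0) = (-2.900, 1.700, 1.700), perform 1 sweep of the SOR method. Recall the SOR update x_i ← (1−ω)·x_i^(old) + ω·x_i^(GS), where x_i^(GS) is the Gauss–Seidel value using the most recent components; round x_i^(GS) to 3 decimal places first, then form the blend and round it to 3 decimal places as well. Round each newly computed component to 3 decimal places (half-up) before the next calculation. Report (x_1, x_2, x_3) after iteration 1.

(0.341, 1.244, 1.454)

Iteration 1:
  x_1: GS value = (-5 - (-0.5)·1.700 - (-1.1)·1.700) / (5.6) = -0.407;  x_1 ← (1−ω)·-2.900 + ω·-0.407 = 0.341
  x_2: GS value = (5 - (-1)·0.341 - (-4)·1.700) / (9) = 1.349;  x_2 ← (1−ω)·1.700 + ω·1.349 = 1.244
  x_3: GS value = (12 - (-1.9)·0.341 - (3)·1.244) / (5.9) = 1.511;  x_3 ← (1−ω)·1.700 + ω·1.511 = 1.454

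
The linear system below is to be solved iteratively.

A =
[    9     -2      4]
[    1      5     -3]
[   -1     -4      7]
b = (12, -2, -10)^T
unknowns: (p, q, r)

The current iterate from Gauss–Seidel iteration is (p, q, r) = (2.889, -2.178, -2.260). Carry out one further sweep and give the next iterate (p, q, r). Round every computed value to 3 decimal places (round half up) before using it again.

One sweep:
  p = (12 - (-2)·-2.178 - (4)·-2.260) / (9) = 1.854
  q = (-2 - (1)·1.854 - (-3)·-2.260) / (5) = -2.127
  r = (-10 - (-1)·1.854 - (-4)·-2.127) / (7) = -2.379

(1.854, -2.127, -2.379)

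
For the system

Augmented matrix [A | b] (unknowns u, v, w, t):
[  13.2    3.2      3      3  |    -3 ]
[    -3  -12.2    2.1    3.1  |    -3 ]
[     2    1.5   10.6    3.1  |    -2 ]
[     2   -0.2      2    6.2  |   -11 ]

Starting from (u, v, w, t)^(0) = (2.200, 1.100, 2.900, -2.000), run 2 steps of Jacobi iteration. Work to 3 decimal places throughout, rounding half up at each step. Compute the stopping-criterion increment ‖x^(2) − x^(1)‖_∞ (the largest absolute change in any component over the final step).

1.882

Iteration 1:
  u = (-3 - (3.2)·1.100 - (3)·2.900 - (3)·-2.000) / (13.2) = -0.698
  v = (-3 - (-3)·2.200 - (2.1)·2.900 - (3.1)·-2.000) / (-12.2) = -0.304
  w = (-2 - (2)·2.200 - (1.5)·1.100 - (3.1)·-2.000) / (10.6) = -0.175
  t = (-11 - (2)·2.200 - (-0.2)·1.100 - (2)·2.900) / (6.2) = -3.384
Iteration 2:
  u = (-3 - (3.2)·-0.304 - (3)·-0.175 - (3)·-3.384) / (13.2) = 0.655
  v = (-3 - (-3)·-0.698 - (2.1)·-0.175 - (3.1)·-3.384) / (-12.2) = -0.472
  w = (-2 - (2)·-0.698 - (1.5)·-0.304 - (3.1)·-3.384) / (10.6) = 0.976
  t = (-11 - (2)·-0.698 - (-0.2)·-0.304 - (2)·-0.175) / (6.2) = -1.502
Change: (1.353, -0.168, 1.151, 1.882) → max |·| = 1.882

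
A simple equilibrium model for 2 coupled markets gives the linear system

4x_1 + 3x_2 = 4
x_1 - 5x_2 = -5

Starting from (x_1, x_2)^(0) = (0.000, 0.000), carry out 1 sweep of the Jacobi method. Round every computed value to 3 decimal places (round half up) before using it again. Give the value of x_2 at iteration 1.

Iteration 1:
  x_1 = (4 - (3)·0.000) / (4) = 1.000
  x_2 = (-5 - (1)·0.000) / (-5) = 1.000

1.000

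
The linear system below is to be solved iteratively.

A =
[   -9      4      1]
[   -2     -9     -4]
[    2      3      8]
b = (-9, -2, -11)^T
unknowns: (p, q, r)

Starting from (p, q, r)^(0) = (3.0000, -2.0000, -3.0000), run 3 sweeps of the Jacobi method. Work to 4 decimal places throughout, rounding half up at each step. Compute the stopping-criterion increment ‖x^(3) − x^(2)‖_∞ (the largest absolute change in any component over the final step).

Iteration 1:
  p = (-9 - (4)·-2.0000 - (1)·-3.0000) / (-9) = -0.2222
  q = (-2 - (-2)·3.0000 - (-4)·-3.0000) / (-9) = 0.8889
  r = (-11 - (2)·3.0000 - (3)·-2.0000) / (8) = -1.3750
Iteration 2:
  p = (-9 - (4)·0.8889 - (1)·-1.3750) / (-9) = 1.2423
  q = (-2 - (-2)·-0.2222 - (-4)·-1.3750) / (-9) = 0.8827
  r = (-11 - (2)·-0.2222 - (3)·0.8889) / (8) = -1.6528
Iteration 3:
  p = (-9 - (4)·0.8827 - (1)·-1.6528) / (-9) = 1.2087
  q = (-2 - (-2)·1.2423 - (-4)·-1.6528) / (-9) = 0.6807
  r = (-11 - (2)·1.2423 - (3)·0.8827) / (8) = -2.0166
Change: (-0.0336, -0.2020, -0.3638) → max |·| = 0.3638

0.3638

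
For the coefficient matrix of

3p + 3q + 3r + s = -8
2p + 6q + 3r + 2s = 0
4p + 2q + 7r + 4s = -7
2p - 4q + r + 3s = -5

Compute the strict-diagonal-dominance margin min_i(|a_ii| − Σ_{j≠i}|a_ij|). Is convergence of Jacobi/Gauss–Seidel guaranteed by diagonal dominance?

-4

row 1: |3| − (3+3+1) = -4
row 2: |6| − (2+3+2) = -1
row 3: |7| − (4+2+4) = -3
row 4: |3| − (2+4+1) = -4
minimum over rows = -4 → not strictly diagonally dominant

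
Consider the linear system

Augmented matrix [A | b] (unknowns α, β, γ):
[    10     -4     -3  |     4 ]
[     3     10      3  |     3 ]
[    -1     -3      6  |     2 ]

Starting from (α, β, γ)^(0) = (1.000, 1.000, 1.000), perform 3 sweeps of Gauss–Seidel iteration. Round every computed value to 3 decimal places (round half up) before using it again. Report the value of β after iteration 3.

Iteration 1:
  α = (4 - (-4)·1.000 - (-3)·1.000) / (10) = 1.100
  β = (3 - (3)·1.100 - (3)·1.000) / (10) = -0.330
  γ = (2 - (-1)·1.100 - (-3)·-0.330) / (6) = 0.352
Iteration 2:
  α = (4 - (-4)·-0.330 - (-3)·0.352) / (10) = 0.374
  β = (3 - (3)·0.374 - (3)·0.352) / (10) = 0.082
  γ = (2 - (-1)·0.374 - (-3)·0.082) / (6) = 0.437
Iteration 3:
  α = (4 - (-4)·0.082 - (-3)·0.437) / (10) = 0.564
  β = (3 - (3)·0.564 - (3)·0.437) / (10) = 0.000
  γ = (2 - (-1)·0.564 - (-3)·0.000) / (6) = 0.427

0.000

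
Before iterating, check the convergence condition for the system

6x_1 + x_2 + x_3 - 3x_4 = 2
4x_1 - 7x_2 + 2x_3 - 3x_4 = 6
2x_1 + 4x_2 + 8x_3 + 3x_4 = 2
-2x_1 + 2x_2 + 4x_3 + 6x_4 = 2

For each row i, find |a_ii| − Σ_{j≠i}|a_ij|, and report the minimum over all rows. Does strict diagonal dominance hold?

-2

row 1: |6| − (1+1+3) = 1
row 2: |-7| − (4+2+3) = -2
row 3: |8| − (2+4+3) = -1
row 4: |6| − (2+2+4) = -2
minimum over rows = -2 → not strictly diagonally dominant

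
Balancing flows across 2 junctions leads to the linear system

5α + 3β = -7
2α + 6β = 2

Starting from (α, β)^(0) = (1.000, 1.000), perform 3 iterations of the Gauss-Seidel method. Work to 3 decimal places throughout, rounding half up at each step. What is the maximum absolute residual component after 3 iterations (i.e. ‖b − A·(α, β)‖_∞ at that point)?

Iteration 1:
  α = (-7 - (3)·1.000) / (5) = -2.000
  β = (2 - (2)·-2.000) / (6) = 1.000
Iteration 2:
  α = (-7 - (3)·1.000) / (5) = -2.000
  β = (2 - (2)·-2.000) / (6) = 1.000
Iteration 3:
  α = (-7 - (3)·1.000) / (5) = -2.000
  β = (2 - (2)·-2.000) / (6) = 1.000
Residual b − A·x = (0.000, 0.000); ∞-norm = 0.000

0.000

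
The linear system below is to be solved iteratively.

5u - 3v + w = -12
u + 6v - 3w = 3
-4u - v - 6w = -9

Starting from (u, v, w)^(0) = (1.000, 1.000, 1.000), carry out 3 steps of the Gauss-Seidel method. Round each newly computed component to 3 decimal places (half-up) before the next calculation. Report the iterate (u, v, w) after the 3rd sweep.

Iteration 1:
  u = (-12 - (-3)·1.000 - (1)·1.000) / (5) = -2.000
  v = (3 - (1)·-2.000 - (-3)·1.000) / (6) = 1.333
  w = (-9 - (-4)·-2.000 - (-1)·1.333) / (-6) = 2.611
Iteration 2:
  u = (-12 - (-3)·1.333 - (1)·2.611) / (5) = -2.122
  v = (3 - (1)·-2.122 - (-3)·2.611) / (6) = 2.159
  w = (-9 - (-4)·-2.122 - (-1)·2.159) / (-6) = 2.555
Iteration 3:
  u = (-12 - (-3)·2.159 - (1)·2.555) / (5) = -1.616
  v = (3 - (1)·-1.616 - (-3)·2.555) / (6) = 2.047
  w = (-9 - (-4)·-1.616 - (-1)·2.047) / (-6) = 2.236

(-1.616, 2.047, 2.236)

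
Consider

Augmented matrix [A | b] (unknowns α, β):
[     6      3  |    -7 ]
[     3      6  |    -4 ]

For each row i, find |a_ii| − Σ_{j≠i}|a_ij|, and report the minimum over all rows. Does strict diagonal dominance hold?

row 1: |6| − (3) = 3
row 2: |6| − (3) = 3
minimum over rows = 3 → strictly diagonally dominant (convergence guaranteed)

3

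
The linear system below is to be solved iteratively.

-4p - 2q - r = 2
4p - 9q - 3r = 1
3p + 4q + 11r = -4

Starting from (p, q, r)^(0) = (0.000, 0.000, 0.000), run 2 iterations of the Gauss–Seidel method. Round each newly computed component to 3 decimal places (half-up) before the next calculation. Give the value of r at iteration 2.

Iteration 1:
  p = (2 - (-2)·0.000 - (-1)·0.000) / (-4) = -0.500
  q = (1 - (4)·-0.500 - (-3)·0.000) / (-9) = -0.333
  r = (-4 - (3)·-0.500 - (4)·-0.333) / (11) = -0.106
Iteration 2:
  p = (2 - (-2)·-0.333 - (-1)·-0.106) / (-4) = -0.307
  q = (1 - (4)·-0.307 - (-3)·-0.106) / (-9) = -0.212
  r = (-4 - (3)·-0.307 - (4)·-0.212) / (11) = -0.203

-0.203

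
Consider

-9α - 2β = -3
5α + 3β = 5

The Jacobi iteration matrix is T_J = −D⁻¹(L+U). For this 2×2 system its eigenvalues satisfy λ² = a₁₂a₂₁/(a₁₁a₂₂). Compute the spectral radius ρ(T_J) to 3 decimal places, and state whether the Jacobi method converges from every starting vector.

0.609

a₁₂a₂₁/(a₁₁a₂₂) = (-2)·(5) / ((-9)·(3)) = 0.370370
ρ = √|0.370370| = √0.370370 = 0.609
ρ < 1, so Jacobi converges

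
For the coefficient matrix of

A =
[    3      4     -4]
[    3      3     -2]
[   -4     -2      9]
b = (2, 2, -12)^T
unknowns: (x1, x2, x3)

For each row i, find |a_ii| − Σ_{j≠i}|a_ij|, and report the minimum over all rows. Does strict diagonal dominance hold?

row 1: |3| − (4+4) = -5
row 2: |3| − (3+2) = -2
row 3: |9| − (4+2) = 3
minimum over rows = -5 → not strictly diagonally dominant

-5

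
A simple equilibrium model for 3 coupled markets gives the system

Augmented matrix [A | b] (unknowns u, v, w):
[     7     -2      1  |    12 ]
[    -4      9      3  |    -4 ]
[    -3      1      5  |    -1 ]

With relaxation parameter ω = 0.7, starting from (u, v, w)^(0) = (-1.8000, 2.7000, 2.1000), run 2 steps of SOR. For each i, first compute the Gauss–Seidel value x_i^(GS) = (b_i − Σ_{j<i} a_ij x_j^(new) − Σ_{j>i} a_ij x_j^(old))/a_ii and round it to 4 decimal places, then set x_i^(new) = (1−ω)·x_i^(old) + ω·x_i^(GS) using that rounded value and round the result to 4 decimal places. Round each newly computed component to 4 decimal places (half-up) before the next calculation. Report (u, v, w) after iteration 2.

(1.4743, 0.0417, 0.7318)

Iteration 1:
  u: GS value = (12 - (-2)·2.7000 - (1)·2.1000) / (7) = 2.1857;  u ← (1−ω)·-1.8000 + ω·2.1857 = 0.9900
  v: GS value = (-4 - (-4)·0.9900 - (3)·2.1000) / (9) = -0.7044;  v ← (1−ω)·2.7000 + ω·-0.7044 = 0.3169
  w: GS value = (-1 - (-3)·0.9900 - (1)·0.3169) / (5) = 0.3306;  w ← (1−ω)·2.1000 + ω·0.3306 = 0.8614
Iteration 2:
  u: GS value = (12 - (-2)·0.3169 - (1)·0.8614) / (7) = 1.6818;  u ← (1−ω)·0.9900 + ω·1.6818 = 1.4743
  v: GS value = (-4 - (-4)·1.4743 - (3)·0.8614) / (9) = -0.0763;  v ← (1−ω)·0.3169 + ω·-0.0763 = 0.0417
  w: GS value = (-1 - (-3)·1.4743 - (1)·0.0417) / (5) = 0.6762;  w ← (1−ω)·0.8614 + ω·0.6762 = 0.7318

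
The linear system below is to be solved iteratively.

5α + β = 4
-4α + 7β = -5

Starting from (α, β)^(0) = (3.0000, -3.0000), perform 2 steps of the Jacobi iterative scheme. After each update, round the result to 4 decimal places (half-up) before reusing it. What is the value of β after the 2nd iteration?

0.0857

Iteration 1:
  α = (4 - (1)·-3.0000) / (5) = 1.4000
  β = (-5 - (-4)·3.0000) / (7) = 1.0000
Iteration 2:
  α = (4 - (1)·1.0000) / (5) = 0.6000
  β = (-5 - (-4)·1.4000) / (7) = 0.0857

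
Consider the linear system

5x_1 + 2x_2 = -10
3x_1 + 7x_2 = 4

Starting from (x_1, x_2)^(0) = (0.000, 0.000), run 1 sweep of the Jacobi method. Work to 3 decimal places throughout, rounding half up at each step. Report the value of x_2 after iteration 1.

Iteration 1:
  x_1 = (-10 - (2)·0.000) / (5) = -2.000
  x_2 = (4 - (3)·0.000) / (7) = 0.571

0.571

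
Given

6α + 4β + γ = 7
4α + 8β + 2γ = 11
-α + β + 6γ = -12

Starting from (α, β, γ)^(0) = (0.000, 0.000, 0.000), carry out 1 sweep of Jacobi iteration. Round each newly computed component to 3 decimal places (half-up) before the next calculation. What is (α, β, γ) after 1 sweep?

(1.167, 1.375, -2.000)

Iteration 1:
  α = (7 - (4)·0.000 - (1)·0.000) / (6) = 1.167
  β = (11 - (4)·0.000 - (2)·0.000) / (8) = 1.375
  γ = (-12 - (-1)·0.000 - (1)·0.000) / (6) = -2.000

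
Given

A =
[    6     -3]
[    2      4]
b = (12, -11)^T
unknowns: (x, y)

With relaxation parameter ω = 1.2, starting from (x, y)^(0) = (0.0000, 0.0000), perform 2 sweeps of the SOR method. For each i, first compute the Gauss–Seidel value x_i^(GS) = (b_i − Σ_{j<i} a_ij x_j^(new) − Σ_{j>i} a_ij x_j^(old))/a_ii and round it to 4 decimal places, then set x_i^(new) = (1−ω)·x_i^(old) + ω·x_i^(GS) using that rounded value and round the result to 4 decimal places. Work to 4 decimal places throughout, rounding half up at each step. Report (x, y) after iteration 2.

Iteration 1:
  x: GS value = (12 - (-3)·0.0000) / (6) = 2.0000;  x ← (1−ω)·0.0000 + ω·2.0000 = 2.4000
  y: GS value = (-11 - (2)·2.4000) / (4) = -3.9500;  y ← (1−ω)·0.0000 + ω·-3.9500 = -4.7400
Iteration 2:
  x: GS value = (12 - (-3)·-4.7400) / (6) = -0.3700;  x ← (1−ω)·2.4000 + ω·-0.3700 = -0.9240
  y: GS value = (-11 - (2)·-0.9240) / (4) = -2.2880;  y ← (1−ω)·-4.7400 + ω·-2.2880 = -1.7976

(-0.9240, -1.7976)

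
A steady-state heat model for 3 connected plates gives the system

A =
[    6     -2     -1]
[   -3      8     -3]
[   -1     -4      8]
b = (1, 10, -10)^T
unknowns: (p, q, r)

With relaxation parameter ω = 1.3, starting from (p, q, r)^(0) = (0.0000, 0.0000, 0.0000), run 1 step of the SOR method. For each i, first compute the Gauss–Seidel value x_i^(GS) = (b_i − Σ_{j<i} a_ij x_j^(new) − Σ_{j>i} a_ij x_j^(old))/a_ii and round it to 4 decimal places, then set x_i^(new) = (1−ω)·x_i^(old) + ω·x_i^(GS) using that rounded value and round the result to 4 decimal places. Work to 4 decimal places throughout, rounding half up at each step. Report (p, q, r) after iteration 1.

(0.2167, 1.7307, -0.4649)

Iteration 1:
  p: GS value = (1 - (-2)·0.0000 - (-1)·0.0000) / (6) = 0.1667;  p ← (1−ω)·0.0000 + ω·0.1667 = 0.2167
  q: GS value = (10 - (-3)·0.2167 - (-3)·0.0000) / (8) = 1.3313;  q ← (1−ω)·0.0000 + ω·1.3313 = 1.7307
  r: GS value = (-10 - (-1)·0.2167 - (-4)·1.7307) / (8) = -0.3576;  r ← (1−ω)·0.0000 + ω·-0.3576 = -0.4649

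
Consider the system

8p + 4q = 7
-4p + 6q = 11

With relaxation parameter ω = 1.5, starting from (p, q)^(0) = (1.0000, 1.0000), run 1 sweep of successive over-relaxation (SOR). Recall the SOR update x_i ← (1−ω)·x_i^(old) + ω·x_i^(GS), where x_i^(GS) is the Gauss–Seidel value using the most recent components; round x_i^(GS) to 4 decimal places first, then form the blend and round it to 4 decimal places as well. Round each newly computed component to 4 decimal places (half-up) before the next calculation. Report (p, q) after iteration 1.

Iteration 1:
  p: GS value = (7 - (4)·1.0000) / (8) = 0.3750;  p ← (1−ω)·1.0000 + ω·0.3750 = 0.0625
  q: GS value = (11 - (-4)·0.0625) / (6) = 1.8750;  q ← (1−ω)·1.0000 + ω·1.8750 = 2.3125

(0.0625, 2.3125)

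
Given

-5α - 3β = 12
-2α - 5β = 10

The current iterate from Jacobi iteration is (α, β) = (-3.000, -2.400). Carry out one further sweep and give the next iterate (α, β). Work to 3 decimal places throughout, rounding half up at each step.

One sweep:
  α = (12 - (-3)·-2.400) / (-5) = -0.960
  β = (10 - (-2)·-3.000) / (-5) = -0.800

(-0.960, -0.800)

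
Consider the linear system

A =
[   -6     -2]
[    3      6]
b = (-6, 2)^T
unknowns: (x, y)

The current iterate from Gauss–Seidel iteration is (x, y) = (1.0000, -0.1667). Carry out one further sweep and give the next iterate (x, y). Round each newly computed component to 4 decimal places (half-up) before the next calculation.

(1.0556, -0.1945)

One sweep:
  x = (-6 - (-2)·-0.1667) / (-6) = 1.0556
  y = (2 - (3)·1.0556) / (6) = -0.1945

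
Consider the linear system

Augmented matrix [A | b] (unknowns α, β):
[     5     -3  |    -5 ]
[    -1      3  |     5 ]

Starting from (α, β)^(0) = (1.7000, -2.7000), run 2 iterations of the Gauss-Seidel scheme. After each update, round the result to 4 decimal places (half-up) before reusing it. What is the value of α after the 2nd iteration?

Iteration 1:
  α = (-5 - (-3)·-2.7000) / (5) = -2.6200
  β = (5 - (-1)·-2.6200) / (3) = 0.7933
Iteration 2:
  α = (-5 - (-3)·0.7933) / (5) = -0.5240
  β = (5 - (-1)·-0.5240) / (3) = 1.4920

-0.5240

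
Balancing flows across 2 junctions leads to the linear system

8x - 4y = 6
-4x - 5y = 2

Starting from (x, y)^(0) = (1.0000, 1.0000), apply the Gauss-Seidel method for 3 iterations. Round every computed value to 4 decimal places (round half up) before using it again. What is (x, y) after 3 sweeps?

(0.5300, -0.8240)

Iteration 1:
  x = (6 - (-4)·1.0000) / (8) = 1.2500
  y = (2 - (-4)·1.2500) / (-5) = -1.4000
Iteration 2:
  x = (6 - (-4)·-1.4000) / (8) = 0.0500
  y = (2 - (-4)·0.0500) / (-5) = -0.4400
Iteration 3:
  x = (6 - (-4)·-0.4400) / (8) = 0.5300
  y = (2 - (-4)·0.5300) / (-5) = -0.8240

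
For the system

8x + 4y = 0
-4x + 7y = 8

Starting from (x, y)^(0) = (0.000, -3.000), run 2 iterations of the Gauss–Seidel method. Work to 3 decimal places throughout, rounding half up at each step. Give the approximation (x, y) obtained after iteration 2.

Iteration 1:
  x = (0 - (4)·-3.000) / (8) = 1.500
  y = (8 - (-4)·1.500) / (7) = 2.000
Iteration 2:
  x = (0 - (4)·2.000) / (8) = -1.000
  y = (8 - (-4)·-1.000) / (7) = 0.571

(-1.000, 0.571)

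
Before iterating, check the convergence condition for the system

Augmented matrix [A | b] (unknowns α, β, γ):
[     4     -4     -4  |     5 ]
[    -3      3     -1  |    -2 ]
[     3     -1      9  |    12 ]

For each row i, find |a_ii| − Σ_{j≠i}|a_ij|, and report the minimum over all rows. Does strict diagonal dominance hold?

-4

row 1: |4| − (4+4) = -4
row 2: |3| − (3+1) = -1
row 3: |9| − (3+1) = 5
minimum over rows = -4 → not strictly diagonally dominant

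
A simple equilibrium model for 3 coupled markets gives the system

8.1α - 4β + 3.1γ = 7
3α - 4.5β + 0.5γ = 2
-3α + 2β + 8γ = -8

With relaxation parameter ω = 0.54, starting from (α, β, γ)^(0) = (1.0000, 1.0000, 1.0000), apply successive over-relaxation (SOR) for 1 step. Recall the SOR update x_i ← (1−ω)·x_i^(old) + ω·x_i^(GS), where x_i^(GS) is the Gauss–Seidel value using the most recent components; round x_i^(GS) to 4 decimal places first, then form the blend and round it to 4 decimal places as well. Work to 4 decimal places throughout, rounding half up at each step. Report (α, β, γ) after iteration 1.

(0.9867, 0.6352, 0.0340)

Iteration 1:
  α: GS value = (7 - (-4)·1.0000 - (3.1)·1.0000) / (8.1) = 0.9753;  α ← (1−ω)·1.0000 + ω·0.9753 = 0.9867
  β: GS value = (2 - (3)·0.9867 - (0.5)·1.0000) / (-4.5) = 0.3245;  β ← (1−ω)·1.0000 + ω·0.3245 = 0.6352
  γ: GS value = (-8 - (-3)·0.9867 - (2)·0.6352) / (8) = -0.7888;  γ ← (1−ω)·1.0000 + ω·-0.7888 = 0.0340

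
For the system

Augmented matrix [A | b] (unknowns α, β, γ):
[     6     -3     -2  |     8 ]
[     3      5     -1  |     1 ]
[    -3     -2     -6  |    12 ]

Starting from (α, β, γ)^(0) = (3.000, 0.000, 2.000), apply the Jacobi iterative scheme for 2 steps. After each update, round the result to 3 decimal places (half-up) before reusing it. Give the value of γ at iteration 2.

-2.600

Iteration 1:
  α = (8 - (-3)·0.000 - (-2)·2.000) / (6) = 2.000
  β = (1 - (3)·3.000 - (-1)·2.000) / (5) = -1.200
  γ = (12 - (-3)·3.000 - (-2)·0.000) / (-6) = -3.500
Iteration 2:
  α = (8 - (-3)·-1.200 - (-2)·-3.500) / (6) = -0.433
  β = (1 - (3)·2.000 - (-1)·-3.500) / (5) = -1.700
  γ = (12 - (-3)·2.000 - (-2)·-1.200) / (-6) = -2.600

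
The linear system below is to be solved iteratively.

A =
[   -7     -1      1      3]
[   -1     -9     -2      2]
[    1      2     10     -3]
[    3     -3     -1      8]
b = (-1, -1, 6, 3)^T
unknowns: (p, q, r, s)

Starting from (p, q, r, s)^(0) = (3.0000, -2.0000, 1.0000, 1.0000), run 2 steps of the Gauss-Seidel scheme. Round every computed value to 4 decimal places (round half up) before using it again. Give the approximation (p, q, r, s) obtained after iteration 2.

(0.3000, -0.0778, 0.6156, 0.3103)

Iteration 1:
  p = (-1 - (-1)·-2.0000 - (1)·1.0000 - (3)·1.0000) / (-7) = 1.0000
  q = (-1 - (-1)·1.0000 - (-2)·1.0000 - (2)·1.0000) / (-9) = 0.0000
  r = (6 - (1)·1.0000 - (2)·0.0000 - (-3)·1.0000) / (10) = 0.8000
  s = (3 - (3)·1.0000 - (-3)·0.0000 - (-1)·0.8000) / (8) = 0.1000
Iteration 2:
  p = (-1 - (-1)·0.0000 - (1)·0.8000 - (3)·0.1000) / (-7) = 0.3000
  q = (-1 - (-1)·0.3000 - (-2)·0.8000 - (2)·0.1000) / (-9) = -0.0778
  r = (6 - (1)·0.3000 - (2)·-0.0778 - (-3)·0.1000) / (10) = 0.6156
  s = (3 - (3)·0.3000 - (-3)·-0.0778 - (-1)·0.6156) / (8) = 0.3103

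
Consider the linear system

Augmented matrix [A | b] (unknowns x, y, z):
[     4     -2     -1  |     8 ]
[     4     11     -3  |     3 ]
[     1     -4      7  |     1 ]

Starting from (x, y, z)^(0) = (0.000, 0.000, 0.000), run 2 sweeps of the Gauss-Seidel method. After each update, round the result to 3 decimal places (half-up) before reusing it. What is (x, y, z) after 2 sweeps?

(1.672, -0.445, -0.350)

Iteration 1:
  x = (8 - (-2)·0.000 - (-1)·0.000) / (4) = 2.000
  y = (3 - (4)·2.000 - (-3)·0.000) / (11) = -0.455
  z = (1 - (1)·2.000 - (-4)·-0.455) / (7) = -0.403
Iteration 2:
  x = (8 - (-2)·-0.455 - (-1)·-0.403) / (4) = 1.672
  y = (3 - (4)·1.672 - (-3)·-0.403) / (11) = -0.445
  z = (1 - (1)·1.672 - (-4)·-0.445) / (7) = -0.350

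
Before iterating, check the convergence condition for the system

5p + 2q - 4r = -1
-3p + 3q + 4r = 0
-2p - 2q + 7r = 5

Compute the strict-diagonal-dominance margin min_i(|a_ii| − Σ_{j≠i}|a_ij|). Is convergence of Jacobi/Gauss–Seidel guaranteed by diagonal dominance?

row 1: |5| − (2+4) = -1
row 2: |3| − (3+4) = -4
row 3: |7| − (2+2) = 3
minimum over rows = -4 → not strictly diagonally dominant

-4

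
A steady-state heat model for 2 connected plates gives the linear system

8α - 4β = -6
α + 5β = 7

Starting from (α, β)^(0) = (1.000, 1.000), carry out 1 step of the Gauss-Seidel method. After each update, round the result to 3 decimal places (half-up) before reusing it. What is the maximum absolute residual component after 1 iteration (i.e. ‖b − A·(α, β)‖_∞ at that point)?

Iteration 1:
  α = (-6 - (-4)·1.000) / (8) = -0.250
  β = (7 - (1)·-0.250) / (5) = 1.450
Residual b − A·x = (1.800, 0.000); ∞-norm = 1.800

1.800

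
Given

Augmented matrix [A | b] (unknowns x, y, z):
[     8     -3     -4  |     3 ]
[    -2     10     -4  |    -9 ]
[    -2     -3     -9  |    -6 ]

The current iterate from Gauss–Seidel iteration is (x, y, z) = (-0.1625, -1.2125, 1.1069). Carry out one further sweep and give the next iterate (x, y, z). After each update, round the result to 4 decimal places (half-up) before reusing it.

(0.4738, -0.3625, 0.6822)

One sweep:
  x = (3 - (-3)·-1.2125 - (-4)·1.1069) / (8) = 0.4738
  y = (-9 - (-2)·0.4738 - (-4)·1.1069) / (10) = -0.3625
  z = (-6 - (-2)·0.4738 - (-3)·-0.3625) / (-9) = 0.6822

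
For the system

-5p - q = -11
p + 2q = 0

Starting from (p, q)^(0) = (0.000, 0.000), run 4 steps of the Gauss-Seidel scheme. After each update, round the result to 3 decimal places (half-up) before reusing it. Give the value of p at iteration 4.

Iteration 1:
  p = (-11 - (-1)·0.000) / (-5) = 2.200
  q = (0 - (1)·2.200) / (2) = -1.100
Iteration 2:
  p = (-11 - (-1)·-1.100) / (-5) = 2.420
  q = (0 - (1)·2.420) / (2) = -1.210
Iteration 3:
  p = (-11 - (-1)·-1.210) / (-5) = 2.442
  q = (0 - (1)·2.442) / (2) = -1.221
Iteration 4:
  p = (-11 - (-1)·-1.221) / (-5) = 2.444
  q = (0 - (1)·2.444) / (2) = -1.222

2.444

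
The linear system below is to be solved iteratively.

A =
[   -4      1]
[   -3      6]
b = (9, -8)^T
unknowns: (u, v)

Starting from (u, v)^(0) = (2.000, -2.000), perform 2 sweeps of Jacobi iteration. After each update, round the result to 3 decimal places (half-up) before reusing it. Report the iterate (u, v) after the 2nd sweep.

(-2.333, -2.708)

Iteration 1:
  u = (9 - (1)·-2.000) / (-4) = -2.750
  v = (-8 - (-3)·2.000) / (6) = -0.333
Iteration 2:
  u = (9 - (1)·-0.333) / (-4) = -2.333
  v = (-8 - (-3)·-2.750) / (6) = -2.708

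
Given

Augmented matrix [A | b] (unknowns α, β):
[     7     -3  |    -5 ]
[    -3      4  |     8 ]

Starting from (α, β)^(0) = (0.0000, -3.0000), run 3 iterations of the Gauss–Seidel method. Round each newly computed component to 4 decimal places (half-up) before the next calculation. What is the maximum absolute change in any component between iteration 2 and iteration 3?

0.4821

Iteration 1:
  α = (-5 - (-3)·-3.0000) / (7) = -2.0000
  β = (8 - (-3)·-2.0000) / (4) = 0.5000
Iteration 2:
  α = (-5 - (-3)·0.5000) / (7) = -0.5000
  β = (8 - (-3)·-0.5000) / (4) = 1.6250
Iteration 3:
  α = (-5 - (-3)·1.6250) / (7) = -0.0179
  β = (8 - (-3)·-0.0179) / (4) = 1.9866
Change: (0.4821, 0.3616) → max |·| = 0.4821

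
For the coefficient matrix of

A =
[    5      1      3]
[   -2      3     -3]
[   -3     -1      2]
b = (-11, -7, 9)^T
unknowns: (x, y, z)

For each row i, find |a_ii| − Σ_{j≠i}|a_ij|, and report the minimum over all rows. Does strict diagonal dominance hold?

row 1: |5| − (1+3) = 1
row 2: |3| − (2+3) = -2
row 3: |2| − (3+1) = -2
minimum over rows = -2 → not strictly diagonally dominant

-2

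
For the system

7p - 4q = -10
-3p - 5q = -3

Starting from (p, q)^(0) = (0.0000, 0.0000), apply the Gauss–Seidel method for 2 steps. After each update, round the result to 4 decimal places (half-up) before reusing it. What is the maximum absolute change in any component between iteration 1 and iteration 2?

Iteration 1:
  p = (-10 - (-4)·0.0000) / (7) = -1.4286
  q = (-3 - (-3)·-1.4286) / (-5) = 1.4572
Iteration 2:
  p = (-10 - (-4)·1.4572) / (7) = -0.5959
  q = (-3 - (-3)·-0.5959) / (-5) = 0.9575
Change: (0.8327, -0.4997) → max |·| = 0.8327

0.8327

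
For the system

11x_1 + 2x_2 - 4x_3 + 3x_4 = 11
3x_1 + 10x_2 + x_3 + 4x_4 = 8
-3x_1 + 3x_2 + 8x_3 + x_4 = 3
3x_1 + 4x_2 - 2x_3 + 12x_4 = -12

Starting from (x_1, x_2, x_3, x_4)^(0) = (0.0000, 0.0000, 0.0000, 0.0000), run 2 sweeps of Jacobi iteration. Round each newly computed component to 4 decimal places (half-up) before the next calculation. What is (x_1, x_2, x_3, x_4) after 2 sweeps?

(1.2636, 0.8625, 0.5750, -1.4542)

Iteration 1:
  x_1 = (11 - (2)·0.0000 - (-4)·0.0000 - (3)·0.0000) / (11) = 1.0000
  x_2 = (8 - (3)·0.0000 - (1)·0.0000 - (4)·0.0000) / (10) = 0.8000
  x_3 = (3 - (-3)·0.0000 - (3)·0.0000 - (1)·0.0000) / (8) = 0.3750
  x_4 = (-12 - (3)·0.0000 - (4)·0.0000 - (-2)·0.0000) / (12) = -1.0000
Iteration 2:
  x_1 = (11 - (2)·0.8000 - (-4)·0.3750 - (3)·-1.0000) / (11) = 1.2636
  x_2 = (8 - (3)·1.0000 - (1)·0.3750 - (4)·-1.0000) / (10) = 0.8625
  x_3 = (3 - (-3)·1.0000 - (3)·0.8000 - (1)·-1.0000) / (8) = 0.5750
  x_4 = (-12 - (3)·1.0000 - (4)·0.8000 - (-2)·0.3750) / (12) = -1.4542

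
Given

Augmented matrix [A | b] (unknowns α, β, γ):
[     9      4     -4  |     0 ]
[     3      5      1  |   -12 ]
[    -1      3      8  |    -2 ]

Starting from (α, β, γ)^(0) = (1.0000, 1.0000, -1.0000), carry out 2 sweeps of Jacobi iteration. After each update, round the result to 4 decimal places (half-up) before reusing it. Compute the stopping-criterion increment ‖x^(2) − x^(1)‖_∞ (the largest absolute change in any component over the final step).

1.9111

Iteration 1:
  α = (0 - (4)·1.0000 - (-4)·-1.0000) / (9) = -0.8889
  β = (-12 - (3)·1.0000 - (1)·-1.0000) / (5) = -2.8000
  γ = (-2 - (-1)·1.0000 - (3)·1.0000) / (8) = -0.5000
Iteration 2:
  α = (0 - (4)·-2.8000 - (-4)·-0.5000) / (9) = 1.0222
  β = (-12 - (3)·-0.8889 - (1)·-0.5000) / (5) = -1.7667
  γ = (-2 - (-1)·-0.8889 - (3)·-2.8000) / (8) = 0.6889
Change: (1.9111, 1.0333, 1.1889) → max |·| = 1.9111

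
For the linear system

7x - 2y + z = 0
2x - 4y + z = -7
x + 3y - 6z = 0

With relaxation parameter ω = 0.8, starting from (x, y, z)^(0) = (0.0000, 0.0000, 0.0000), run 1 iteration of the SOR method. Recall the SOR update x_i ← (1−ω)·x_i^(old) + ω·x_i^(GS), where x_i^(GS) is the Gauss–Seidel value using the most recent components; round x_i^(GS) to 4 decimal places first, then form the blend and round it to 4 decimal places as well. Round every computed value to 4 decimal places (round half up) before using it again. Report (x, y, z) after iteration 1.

Iteration 1:
  x: GS value = (0 - (-2)·0.0000 - (1)·0.0000) / (7) = 0.0000;  x ← (1−ω)·0.0000 + ω·0.0000 = 0.0000
  y: GS value = (-7 - (2)·0.0000 - (1)·0.0000) / (-4) = 1.7500;  y ← (1−ω)·0.0000 + ω·1.7500 = 1.4000
  z: GS value = (0 - (1)·0.0000 - (3)·1.4000) / (-6) = 0.7000;  z ← (1−ω)·0.0000 + ω·0.7000 = 0.5600

(0.0000, 1.4000, 0.5600)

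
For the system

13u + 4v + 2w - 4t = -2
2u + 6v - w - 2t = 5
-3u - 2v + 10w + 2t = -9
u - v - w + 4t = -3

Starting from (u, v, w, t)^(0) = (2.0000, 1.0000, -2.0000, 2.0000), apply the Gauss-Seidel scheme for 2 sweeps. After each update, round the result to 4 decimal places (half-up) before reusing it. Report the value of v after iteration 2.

Iteration 1:
  u = (-2 - (4)·1.0000 - (2)·-2.0000 - (-4)·2.0000) / (13) = 0.4615
  v = (5 - (2)·0.4615 - (-1)·-2.0000 - (-2)·2.0000) / (6) = 1.0128
  w = (-9 - (-3)·0.4615 - (-2)·1.0128 - (2)·2.0000) / (10) = -0.9590
  t = (-3 - (1)·0.4615 - (-1)·1.0128 - (-1)·-0.9590) / (4) = -0.8519
Iteration 2:
  u = (-2 - (4)·1.0128 - (2)·-0.9590 - (-4)·-0.8519) / (13) = -0.5801
  v = (5 - (2)·-0.5801 - (-1)·-0.9590 - (-2)·-0.8519) / (6) = 0.5829
  w = (-9 - (-3)·-0.5801 - (-2)·0.5829 - (2)·-0.8519) / (10) = -0.7871
  t = (-3 - (1)·-0.5801 - (-1)·0.5829 - (-1)·-0.7871) / (4) = -0.6560

0.5829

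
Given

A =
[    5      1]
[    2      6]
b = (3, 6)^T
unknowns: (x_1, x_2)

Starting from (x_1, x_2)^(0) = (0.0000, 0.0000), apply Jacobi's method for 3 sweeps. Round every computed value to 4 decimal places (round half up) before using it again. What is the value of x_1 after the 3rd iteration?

Iteration 1:
  x_1 = (3 - (1)·0.0000) / (5) = 0.6000
  x_2 = (6 - (2)·0.0000) / (6) = 1.0000
Iteration 2:
  x_1 = (3 - (1)·1.0000) / (5) = 0.4000
  x_2 = (6 - (2)·0.6000) / (6) = 0.8000
Iteration 3:
  x_1 = (3 - (1)·0.8000) / (5) = 0.4400
  x_2 = (6 - (2)·0.4000) / (6) = 0.8667

0.4400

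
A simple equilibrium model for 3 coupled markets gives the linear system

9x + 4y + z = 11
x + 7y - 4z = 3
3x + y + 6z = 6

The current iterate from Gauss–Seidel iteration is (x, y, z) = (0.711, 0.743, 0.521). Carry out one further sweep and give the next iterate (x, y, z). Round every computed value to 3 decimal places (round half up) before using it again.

One sweep:
  x = (11 - (4)·0.743 - (1)·0.521) / (9) = 0.834
  y = (3 - (1)·0.834 - (-4)·0.521) / (7) = 0.607
  z = (6 - (3)·0.834 - (1)·0.607) / (6) = 0.482

(0.834, 0.607, 0.482)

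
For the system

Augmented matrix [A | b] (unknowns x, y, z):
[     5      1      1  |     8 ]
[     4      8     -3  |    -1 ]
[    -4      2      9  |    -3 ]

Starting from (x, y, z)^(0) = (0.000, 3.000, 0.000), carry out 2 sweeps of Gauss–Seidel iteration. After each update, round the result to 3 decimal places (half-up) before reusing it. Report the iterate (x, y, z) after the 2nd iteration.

(1.675, -0.869, 0.604)

Iteration 1:
  x = (8 - (1)·3.000 - (1)·0.000) / (5) = 1.000
  y = (-1 - (4)·1.000 - (-3)·0.000) / (8) = -0.625
  z = (-3 - (-4)·1.000 - (2)·-0.625) / (9) = 0.250
Iteration 2:
  x = (8 - (1)·-0.625 - (1)·0.250) / (5) = 1.675
  y = (-1 - (4)·1.675 - (-3)·0.250) / (8) = -0.869
  z = (-3 - (-4)·1.675 - (2)·-0.869) / (9) = 0.604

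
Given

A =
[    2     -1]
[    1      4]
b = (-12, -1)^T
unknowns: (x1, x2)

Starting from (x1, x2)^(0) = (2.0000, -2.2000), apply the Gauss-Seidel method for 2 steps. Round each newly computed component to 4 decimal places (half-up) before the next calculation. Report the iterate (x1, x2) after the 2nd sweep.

Iteration 1:
  x1 = (-12 - (-1)·-2.2000) / (2) = -7.1000
  x2 = (-1 - (1)·-7.1000) / (4) = 1.5250
Iteration 2:
  x1 = (-12 - (-1)·1.5250) / (2) = -5.2375
  x2 = (-1 - (1)·-5.2375) / (4) = 1.0594

(-5.2375, 1.0594)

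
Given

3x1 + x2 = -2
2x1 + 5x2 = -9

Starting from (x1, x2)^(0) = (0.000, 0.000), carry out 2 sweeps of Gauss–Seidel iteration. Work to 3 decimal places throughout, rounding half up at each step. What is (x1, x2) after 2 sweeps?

Iteration 1:
  x1 = (-2 - (1)·0.000) / (3) = -0.667
  x2 = (-9 - (2)·-0.667) / (5) = -1.533
Iteration 2:
  x1 = (-2 - (1)·-1.533) / (3) = -0.156
  x2 = (-9 - (2)·-0.156) / (5) = -1.738

(-0.156, -1.738)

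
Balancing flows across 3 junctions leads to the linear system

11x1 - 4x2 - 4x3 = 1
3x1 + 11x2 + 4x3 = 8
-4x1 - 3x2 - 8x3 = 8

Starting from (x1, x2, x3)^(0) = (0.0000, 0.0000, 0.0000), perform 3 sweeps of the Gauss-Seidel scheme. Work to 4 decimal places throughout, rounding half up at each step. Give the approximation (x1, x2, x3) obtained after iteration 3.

(0.0323, 1.2274, -1.4764)

Iteration 1:
  x1 = (1 - (-4)·0.0000 - (-4)·0.0000) / (11) = 0.0909
  x2 = (8 - (3)·0.0909 - (4)·0.0000) / (11) = 0.7025
  x3 = (8 - (-4)·0.0909 - (-3)·0.7025) / (-8) = -1.3089
Iteration 2:
  x1 = (1 - (-4)·0.7025 - (-4)·-1.3089) / (11) = -0.1296
  x2 = (8 - (3)·-0.1296 - (4)·-1.3089) / (11) = 1.2386
  x3 = (8 - (-4)·-0.1296 - (-3)·1.2386) / (-8) = -1.3997
Iteration 3:
  x1 = (1 - (-4)·1.2386 - (-4)·-1.3997) / (11) = 0.0323
  x2 = (8 - (3)·0.0323 - (4)·-1.3997) / (11) = 1.2274
  x3 = (8 - (-4)·0.0323 - (-3)·1.2274) / (-8) = -1.4764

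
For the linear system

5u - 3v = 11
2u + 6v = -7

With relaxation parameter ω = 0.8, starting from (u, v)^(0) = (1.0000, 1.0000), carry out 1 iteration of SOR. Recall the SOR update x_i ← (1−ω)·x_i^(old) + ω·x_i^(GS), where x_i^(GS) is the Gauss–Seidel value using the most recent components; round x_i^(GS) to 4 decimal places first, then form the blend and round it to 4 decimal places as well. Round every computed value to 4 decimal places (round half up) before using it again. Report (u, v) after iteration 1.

(2.4400, -1.3840)

Iteration 1:
  u: GS value = (11 - (-3)·1.0000) / (5) = 2.8000;  u ← (1−ω)·1.0000 + ω·2.8000 = 2.4400
  v: GS value = (-7 - (2)·2.4400) / (6) = -1.9800;  v ← (1−ω)·1.0000 + ω·-1.9800 = -1.3840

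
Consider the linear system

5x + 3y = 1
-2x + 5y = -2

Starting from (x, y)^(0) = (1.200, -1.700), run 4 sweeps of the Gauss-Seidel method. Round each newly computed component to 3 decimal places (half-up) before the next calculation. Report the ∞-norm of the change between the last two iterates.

0.062

Iteration 1:
  x = (1 - (3)·-1.700) / (5) = 1.220
  y = (-2 - (-2)·1.220) / (5) = 0.088
Iteration 2:
  x = (1 - (3)·0.088) / (5) = 0.147
  y = (-2 - (-2)·0.147) / (5) = -0.341
Iteration 3:
  x = (1 - (3)·-0.341) / (5) = 0.405
  y = (-2 - (-2)·0.405) / (5) = -0.238
Iteration 4:
  x = (1 - (3)·-0.238) / (5) = 0.343
  y = (-2 - (-2)·0.343) / (5) = -0.263
Change: (-0.062, -0.025) → max |·| = 0.062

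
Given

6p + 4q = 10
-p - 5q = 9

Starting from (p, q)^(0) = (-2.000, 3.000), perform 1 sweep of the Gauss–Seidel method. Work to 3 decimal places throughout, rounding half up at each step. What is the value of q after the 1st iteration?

Iteration 1:
  p = (10 - (4)·3.000) / (6) = -0.333
  q = (9 - (-1)·-0.333) / (-5) = -1.733

-1.733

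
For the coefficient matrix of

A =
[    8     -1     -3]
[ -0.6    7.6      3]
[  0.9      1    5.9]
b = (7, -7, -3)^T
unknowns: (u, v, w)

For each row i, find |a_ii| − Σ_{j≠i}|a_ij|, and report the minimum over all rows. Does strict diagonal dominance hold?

4

row 1: |8| − (1+3) = 4
row 2: |7.6| − (0.6+3) = 4
row 3: |5.9| − (0.9+1) = 4
minimum over rows = 4 → strictly diagonally dominant (convergence guaranteed)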